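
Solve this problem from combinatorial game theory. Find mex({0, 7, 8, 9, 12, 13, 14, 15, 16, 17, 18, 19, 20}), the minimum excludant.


Set = {0, 7, 8, 9, 12, 13, 14, 15, 16, 17, 18, 19, 20}
0 is in the set.
1 is NOT in the set. This is the mex.
mex = 1

1


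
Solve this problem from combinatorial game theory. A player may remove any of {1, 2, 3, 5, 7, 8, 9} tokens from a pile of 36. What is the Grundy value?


The subtraction set is S = {1, 2, 3, 5, 7, 8, 9}.
G(k) = mex{ G(k - s) : s in S, s <= k }. We compute iteratively: G(0) = 0.
G(1) = mex({0}) = 1
G(2) = mex({0, 1}) = 2
G(3) = mex({0, 1, 2}) = 3
G(4) = mex({1, 2, 3}) = 0
G(5) = mex({0, 2, 3}) = 1
G(6) = mex({0, 1, 3}) = 2
G(7) = mex({0, 1, 2}) = 3
G(8) = mex({0, 1, 2, 3}) = 4
G(9) = mex({0, 1, 2, 3, 4}) = 5
G(10) = mex({1, 2, 3, 4, 5}) = 0
G(11) = mex({0, 2, 3, 4, 5}) = 1
G(12) = mex({0, 1, 3, 5}) = 2
G(13) = mex({0, 1, 2, 4}) = 3
G(14) = mex({1, 2, 3, 5}) = 0
G(15) = mex({0, 2, 3, 4}) = 1
G(16) = mex({0, 1, 3, 4, 5}) = 2
G(17) = mex({0, 1, 2, 4, 5}) = 3
G(18) = mex({0, 1, 2, 3, 5}) = 4
Observe that G(10)..G(18) = 0, 1, 2, 3, 0, 1, 2, 3, 4 repeats G(0)..G(8) = 0, 1, 2, 3, 0, 1, 2, 3, 4.
For k >= max(S) = 9, G(k) is determined by the previous 9 values G(k-9)..G(k-1); a window of 9 consecutive values has recurred shifted by 10, so by induction G(k + 10) = G(k) for all k >= 0: the sequence is periodic from the start with period 10.
One period: G(0..9) = 0, 1, 2, 3, 0, 1, 2, 3, 4, 5.
36 mod 10 = 6, so G(36) = G(6) = 2.

2


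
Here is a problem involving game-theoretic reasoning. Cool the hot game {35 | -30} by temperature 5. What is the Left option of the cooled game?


Original game: {35 | -30} (a switch {a | b} with a > b).
Cooling by t (for t below the temperature (a - b)/2 = 65/2) taxes each move by t: {a | b} cooled by t is {a - t | b + t}.
Cooling amount: t = 5
Cooled Left option: 35 - 5 = 30
Cooled Right option: -30 + 5 = -25
Cooled game: {30 | -25}
Left option = 30

30


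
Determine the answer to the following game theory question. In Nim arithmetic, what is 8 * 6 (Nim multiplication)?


Nim multiplication is bilinear over XOR: (u XOR v) * w = (u*w) XOR (v*w).
So we split each operand into its bit components and XOR the pairwise Nim products.
8 = 8 (as XOR of powers of 2).
6 = 2 + 4 (as XOR of powers of 2).
Using the standard Nim-product table on single bits:
  2*2 = 3,   2*4 = 8,   2*8 = 12,
  4*4 = 6,   4*8 = 11,  8*8 = 13,
and  1*x = x (identity), k*l = l*k (commutative).
Pairwise Nim products:
  8 * 2 = 12
  8 * 4 = 11
XOR them: 12 XOR 11 = 7.
Result: 8 * 6 = 7 (in Nim).

7


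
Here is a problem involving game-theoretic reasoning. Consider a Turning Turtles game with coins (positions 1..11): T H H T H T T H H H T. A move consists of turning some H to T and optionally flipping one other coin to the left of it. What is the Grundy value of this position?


Coins: T H H T H T T H H H T
Key fact: a single head at position k behaves exactly like a Nim heap of size k (turning it to T and optionally flipping a coin at j < k corresponds to moving the heap from k to j, or to 0), and heads combine as a disjunctive sum (two heads at the same place would cancel, matching j XOR j = 0). So the Nim-value is the XOR of the 1-indexed positions of the heads.
Face-up positions (1-indexed): [2, 3, 5, 8, 9, 10]
XOR 0 with 2: 0 XOR 2 = 2
XOR 2 with 3: 2 XOR 3 = 1
XOR 1 with 5: 1 XOR 5 = 4
XOR 4 with 8: 4 XOR 8 = 12
XOR 12 with 9: 12 XOR 9 = 5
XOR 5 with 10: 5 XOR 10 = 15
Nim-value = 15

15


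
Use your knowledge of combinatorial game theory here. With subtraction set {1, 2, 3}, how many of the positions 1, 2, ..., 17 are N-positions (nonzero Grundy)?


Subtraction set S = {1, 2, 3}, so G(n) = n mod 4.
G(n) = 0 when n is a multiple of 4.
Multiples of 4 in [1, 17]: 4
N-positions (nonzero Grundy) = 17 - 4 = 13

13


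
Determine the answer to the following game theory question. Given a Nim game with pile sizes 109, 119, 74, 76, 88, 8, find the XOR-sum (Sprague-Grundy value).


We need the XOR (exclusive or) of all pile sizes.
After XOR-ing pile 1 (size 109): 0 XOR 109 = 109
After XOR-ing pile 2 (size 119): 109 XOR 119 = 26
After XOR-ing pile 3 (size 74): 26 XOR 74 = 80
After XOR-ing pile 4 (size 76): 80 XOR 76 = 28
After XOR-ing pile 5 (size 88): 28 XOR 88 = 68
After XOR-ing pile 6 (size 8): 68 XOR 8 = 76
The Nim-value of this position is 76.

76


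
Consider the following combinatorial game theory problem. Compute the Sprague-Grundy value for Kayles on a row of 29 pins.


Kayles: a move removes 1 or 2 adjacent pins from a contiguous row.
Removing pins from a row of k leaves two independent rows (a, b) with a + b = k - 1 (one pin) or a + b = k - 2 (two pins); an end removal gives a = 0.
By Sprague-Grundy, G(k) = mex{ G(a) XOR G(b) } over all these splits. G(0) = 0.
G(1): splits (0,0):0^0=0 -> mex({0}) = 1
G(2): splits (0,1):0^1=1 (0,0):0^0=0 -> mex({0, 1}) = 2
G(3): splits (0,2):0^2=2 (1,1):1^1=0 (0,1):0^1=1 -> mex({0, 1, 2}) = 3
G(4): splits (0,3):0^3=3 (1,2):1^2=3 (0,2):0^2=2 (1,1):1^1=0 -> mex({0, 2, 3}) = 1
G(5): splits (0,4):0^1=1 (1,3):1^3=2 (2,2):2^2=0 (0,3):0^3=3 (1,2):1^2=3 -> mex({0, 1, 2, 3}) = 4
G(6) = mex({0, 1, 2, 4}) = 3
G(7) = mex({0, 1, 3, 4, 5}) = 2
G(8) = mex({0, 2, 3, 5, 6}) = 1
G(9) = mex({0, 1, 2, 3, 6, 7}) = 4
G(10) = mex({0, 1, 3, 4, 5, 7}) = 2
G(11) = mex({0, 1, 2, 3, 4, 5}) = 6
G(12) = mex({0, 1, 2, 3, 5, 6, 7}) = 4
G(13) = mex({0, 2, 3, 4, 6, 7}) = 1
G(14) = mex({0, 1, 4, 5, 6, 7}) = 2
G(15) = mex({0, 1, 2, 3, 4, 5, 6}) = 7
G(16) = mex({0, 2, 3, 5, 6, 7}) = 1
G(17) = mex({0, 1, 2, 3, 5, 6, 7}) = 4
G(18) = mex({0, 1, 2, 4, 5, 6}) = 3
G(19) = mex({0, 1, 3, 4, 5, 7}) = 2
G(20) = mex({0, 2, 3, 4, 5, 6, 7}) = 1
G(21) = mex({0, 1, 2, 3, 5, 6, 7}) = 4
G(22) = mex({0, 1, 2, 3, 4, 5, 7}) = 6
G(23) = mex({0, 1, 2, 3, 4, 5, 6}) = 7
G(24) = mex({0, 1, 2, 3, 5, 6, 7}) = 4
G(25) = mex({0, 2, 3, 4, 6, 7}) = 1
G(26) = mex({0, 1, 3, 4, 5, 6, 7}) = 2
G(27) = mex({0, 1, 2, 3, 4, 5, 6, 7}) = 8
G(28) = mex({0, 1, 2, 3, 4, 6, 7, 8}) = 5
G(29) = mex({0, 1, 2, 3, 5, 6, 7, 8, 9}) = 4
Therefore G(29) = 4.

4


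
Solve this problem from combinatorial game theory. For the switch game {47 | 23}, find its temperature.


The game is {47 | 23}, a switch {a | b} with numbers a > b.
Cooling {a | b} by t gives {a - t | b + t}, which stops being hot when a - t = b + t, i.e. at t = (a - b)/2. So the temperature of a switch is (a - b)/2.
Temperature = (Left option - Right option) / 2
= (47 - (23)) / 2
= 24 / 2
= 12

12


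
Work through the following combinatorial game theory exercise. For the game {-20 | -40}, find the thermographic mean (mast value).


Game = {-20 | -40}, a switch {a | b} with numbers a > b.
Its thermograph has left wall a - t and right wall b + t, which meet at t = (a - b)/2, where both equal (a + b)/2. So the mast (mean value) is at (a + b)/2.
Mean = (-20 + (-40))/2 = -60/2 = -30

-30


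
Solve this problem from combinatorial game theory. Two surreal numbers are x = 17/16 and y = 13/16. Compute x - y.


x = 17/16, y = 13/16
Converting to common denominator: 16
x = 17/16, y = 13/16
x - y = 17/16 - 13/16 = 1/4

1/4


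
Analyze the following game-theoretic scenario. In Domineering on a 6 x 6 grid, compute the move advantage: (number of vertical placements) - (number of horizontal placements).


Board is 6 x 6 (rows x cols).
Left (vertical) placements: (rows-1) * cols = 5 * 6 = 30
Right (horizontal) placements: rows * (cols-1) = 6 * 5 = 30
Advantage = Left - Right = 30 - 30 = 0

0


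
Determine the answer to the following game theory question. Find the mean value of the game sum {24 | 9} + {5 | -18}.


G1 = {24 | 9}, G2 = {5 | -18}
Each is a switch {a | b} with numbers a > b; its mean value is (a + b)/2, and mean value is additive over game sums: m(G1 + G2) = m(G1) + m(G2).
Mean of G1 = (24 + (9))/2 = 33/2 = 33/2
Mean of G2 = (5 + (-18))/2 = -13/2 = -13/2
Mean of G1 + G2 = 33/2 + -13/2 = 10

10


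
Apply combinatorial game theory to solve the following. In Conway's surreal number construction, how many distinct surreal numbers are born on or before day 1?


Day 0: {|} = 0 is born. Count = 1.
Day n: the number of surreal numbers born by day n is 2^(n+1) - 1.
By day 0: 2^1 - 1 = 1
By day 1: 2^2 - 1 = 3
By day 1: 3 surreal numbers.

3


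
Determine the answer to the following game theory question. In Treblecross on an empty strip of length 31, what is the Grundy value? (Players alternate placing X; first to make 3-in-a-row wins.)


Treblecross: place X on empty cells; 3-in-a-row wins.
Playing within two cells of an existing X lets the opponent win at once, so sensible play treats the cells i-2..i+2 around each X as dead. The player left with no safe cell loses, so this is a normal-play take-away game on strips of safe cells.
Placing X at cell i (0-indexed) of a strip of k safe cells leaves independent strips of sizes max(0, i-2) and max(0, k-i-3). Hence G(k) = mex{ G(max(0,i-2)) XOR G(max(0,k-i-3)) : 0 <= i < k }, with G(0) = 0.
G(1): splits (0,0):0^0=0 -> mex({0}) = 1
G(2): splits (0,0):0^0=0 -> mex({0}) = 1
G(3): splits (0,0):0^0=0 -> mex({0}) = 1
G(4): splits (0,1):0^1=1 (0,0):0^0=0 -> mex({0, 1}) = 2
G(5): splits (0,2):0^1=1 (0,1):0^1=1 (0,0):0^0=0 -> mex({0, 1}) = 2
G(6) = mex({1}) = 0
G(7) = mex({0, 1, 2}) = 3
G(8) = mex({0, 1, 2}) = 3
G(9) = mex({0, 2}) = 1
G(10) = mex({0, 2, 3}) = 1
G(11) = mex({0, 3}) = 1
G(12) = mex({1, 3}) = 0
G(13) = mex({0, 1, 2, 3}) = 4
G(14) = mex({0, 1, 2}) = 3
G(15) = mex({0, 1, 2}) = 3
G(16) = mex({0, 1, 2, 4}) = 3
G(17) = mex({0, 1, 3, 4}) = 2
G(18) = mex({0, 1, 3, 4}) = 2
G(19) = mex({0, 1, 3, 5}) = 2
G(20) = mex({0, 1, 2, 3, 5}) = 4
G(21) = mex({0, 1, 2, 3, 5}) = 4
G(22) = mex({1, 2, 6}) = 0
G(23) = mex({0, 1, 2, 3, 4, 6}) = 5
G(24) = mex({0, 1, 2, 3, 4}) = 5
G(25) = mex({0, 1, 3, 4, 7}) = 2
G(26) = mex({0, 1, 3, 4, 5, 7}) = 2
G(27) = mex({0, 1, 3, 5}) = 2
G(28) = mex({0, 1, 2, 5}) = 3
G(29) = mex({0, 1, 2, 4, 5, 6}) = 3
G(30) = mex({1, 2, 4, 6}) = 0
G(31) = mex({0, 1, 2, 3, 4, 6}) = 5
Therefore G(31) = 5.

5


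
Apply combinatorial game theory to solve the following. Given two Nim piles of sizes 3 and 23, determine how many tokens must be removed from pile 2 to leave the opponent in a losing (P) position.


Piles: 3 and 23
Current XOR: 3 XOR 23 = 20 (non-zero, so this is an N-position).
To make the XOR zero, we need to find a move that balances the piles.
For pile 2 (size 23): target = 23 XOR 20 = 3
We reduce pile 2 from 23 to 3.
Tokens removed: 23 - 3 = 20
Verification: 3 XOR 3 = 0

20


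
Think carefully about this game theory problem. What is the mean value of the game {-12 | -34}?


Game = {-12 | -34}, a switch {a | b} with numbers a > b.
Its thermograph has left wall a - t and right wall b + t, which meet at t = (a - b)/2, where both equal (a + b)/2. So the mast (mean value) is at (a + b)/2.
Mean = (-12 + (-34))/2 = -46/2 = -23

-23


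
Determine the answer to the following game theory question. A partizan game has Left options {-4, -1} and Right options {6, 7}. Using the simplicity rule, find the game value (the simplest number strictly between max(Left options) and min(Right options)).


Left options: {-4, -1}, max = -1
Right options: {6, 7}, min = 6
All options are numbers and max(Left) < min(Right), so by the simplicity theorem the value is the simplest (earliest-born) number strictly between -1 and 6.
Integers 0 through 5 all lie strictly between -1 and 6.
Among integers, the simplest (lowest birthday = smallest |n|; 0 is born on day 0, +-n on day n) is 0.
No non-integer in the interval can be simpler: if x is a non-integer in the interval, then floor(x) or ceil(x) also lies in the interval (the interval contains an integer), and both are proper prefixes of x's sign expansion, i.e. born earlier. So the game value is 0.
Game value = 0

0


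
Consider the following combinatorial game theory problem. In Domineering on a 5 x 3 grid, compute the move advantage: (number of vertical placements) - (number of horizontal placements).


Board is 5 x 3 (rows x cols).
Left (vertical) placements: (rows-1) * cols = 4 * 3 = 12
Right (horizontal) placements: rows * (cols-1) = 5 * 2 = 10
Advantage = Left - Right = 12 - 10 = 2

2


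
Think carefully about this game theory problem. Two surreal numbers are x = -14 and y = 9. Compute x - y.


x = -14, y = 9
x - y = -14 - 9 = -23

-23


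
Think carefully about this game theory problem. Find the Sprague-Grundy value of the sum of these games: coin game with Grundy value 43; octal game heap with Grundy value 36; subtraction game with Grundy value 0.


By the Sprague-Grundy theorem, the Grundy value of a sum of games is the XOR of individual Grundy values.
coin game: Grundy value = 43. Running XOR: 0 XOR 43 = 43
octal game heap: Grundy value = 36. Running XOR: 43 XOR 36 = 15
subtraction game: Grundy value = 0. Running XOR: 15 XOR 0 = 15
The combined Grundy value is 15.

15


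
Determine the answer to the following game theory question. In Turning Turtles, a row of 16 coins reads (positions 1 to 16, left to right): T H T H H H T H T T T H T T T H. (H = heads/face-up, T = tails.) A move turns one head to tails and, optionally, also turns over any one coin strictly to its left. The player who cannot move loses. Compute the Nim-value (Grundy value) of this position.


Coins: T H T H H H T H T T T H T T T H
Key fact: a single head at position k behaves exactly like a Nim heap of size k (turning it to T and optionally flipping a coin at j < k corresponds to moving the heap from k to j, or to 0), and heads combine as a disjunctive sum (two heads at the same place would cancel, matching j XOR j = 0). So the Nim-value is the XOR of the 1-indexed positions of the heads.
Face-up positions (1-indexed): [2, 4, 5, 6, 8, 12, 16]
XOR 0 with 2: 0 XOR 2 = 2
XOR 2 with 4: 2 XOR 4 = 6
XOR 6 with 5: 6 XOR 5 = 3
XOR 3 with 6: 3 XOR 6 = 5
XOR 5 with 8: 5 XOR 8 = 13
XOR 13 with 12: 13 XOR 12 = 1
XOR 1 with 16: 1 XOR 16 = 17
Nim-value = 17

17


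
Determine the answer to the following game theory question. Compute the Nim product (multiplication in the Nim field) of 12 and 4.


Nim multiplication is bilinear over XOR: (u XOR v) * w = (u*w) XOR (v*w).
So we split each operand into its bit components and XOR the pairwise Nim products.
12 = 4 + 8 (as XOR of powers of 2).
4 = 4 (as XOR of powers of 2).
Using the standard Nim-product table on single bits:
  2*2 = 3,   2*4 = 8,   2*8 = 12,
  4*4 = 6,   4*8 = 11,  8*8 = 13,
and  1*x = x (identity), k*l = l*k (commutative).
Pairwise Nim products:
  4 * 4 = 6
  8 * 4 = 11
XOR them: 6 XOR 11 = 13.
Result: 12 * 4 = 13 (in Nim).

13


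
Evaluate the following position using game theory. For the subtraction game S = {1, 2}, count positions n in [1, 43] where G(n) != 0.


Subtraction set S = {1, 2}, so G(n) = n mod 3.
G(n) = 0 when n is a multiple of 3.
Multiples of 3 in [1, 43]: 14
N-positions (nonzero Grundy) = 43 - 14 = 29

29


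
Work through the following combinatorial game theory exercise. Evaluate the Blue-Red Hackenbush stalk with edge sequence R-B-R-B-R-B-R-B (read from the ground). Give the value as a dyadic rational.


Edges (from ground): R-B-R-B-R-B-R-B
By Berlekamp's sign-expansion rule, a Blue-Red Hackenbush stalk has the value of the surreal number whose sign sequence is the edge sequence with B -> + and R -> -.
Sign sequence: -+-+-+-+
Trace the sign expansion in the surreal number tree, starting from 0:
Edge 1: R (sign -) -> bounds (-inf, 0), value = -1
Edge 2: B (sign +) -> bounds (-1, 0), value = -1/2
Edge 3: R (sign -) -> bounds (-1, -1/2), value = -3/4
Edge 4: B (sign +) -> bounds (-3/4, -1/2), value = -5/8
Edge 5: R (sign -) -> bounds (-3/4, -5/8), value = -11/16
Edge 6: B (sign +) -> bounds (-11/16, -5/8), value = -21/32
Edge 7: R (sign -) -> bounds (-11/16, -21/32), value = -43/64
Edge 8: B (sign +) -> bounds (-43/64, -21/32), value = -85/128
Game value = -85/128

-85/128


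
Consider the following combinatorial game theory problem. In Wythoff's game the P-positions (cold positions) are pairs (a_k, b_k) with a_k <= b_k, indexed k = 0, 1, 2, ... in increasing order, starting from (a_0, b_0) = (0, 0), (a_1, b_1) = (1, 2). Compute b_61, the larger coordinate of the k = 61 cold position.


By Wythoff's theorem, a_k = floor(k * phi) and b_k = floor(k * phi^2) = a_k + k, where phi = (1 + sqrt(5))/2 is the golden ratio.
phi = (1 + sqrt(5))/2 = 1.618034
phi^2 = phi + 1 = 2.618034
k = 61
k * phi^2 = 61 * 2.618034 = 159.700073
b_61 = floor(k * phi^2) = 159 (check: a_61 + k = 98 + 61 = 159)

159


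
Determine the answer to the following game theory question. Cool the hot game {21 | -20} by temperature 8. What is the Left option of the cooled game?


Original game: {21 | -20} (a switch {a | b} with a > b).
Cooling by t (for t below the temperature (a - b)/2 = 41/2) taxes each move by t: {a | b} cooled by t is {a - t | b + t}.
Cooling amount: t = 8
Cooled Left option: 21 - 8 = 13
Cooled Right option: -20 + 8 = -12
Cooled game: {13 | -12}
Left option = 13

13


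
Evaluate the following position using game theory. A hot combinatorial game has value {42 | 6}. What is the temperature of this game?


The game is {42 | 6}, a switch {a | b} with numbers a > b.
Cooling {a | b} by t gives {a - t | b + t}, which stops being hot when a - t = b + t, i.e. at t = (a - b)/2. So the temperature of a switch is (a - b)/2.
Temperature = (Left option - Right option) / 2
= (42 - (6)) / 2
= 36 / 2
= 18

18


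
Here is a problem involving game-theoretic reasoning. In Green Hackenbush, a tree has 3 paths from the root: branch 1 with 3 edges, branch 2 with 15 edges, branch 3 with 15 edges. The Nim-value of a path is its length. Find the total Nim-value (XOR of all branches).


The tree has 3 branches from the ground vertex.
In Green Hackenbush, the Nim-value of a simple path of length k is k.
Branch 1: length 3, Nim-value = 3
Branch 2: length 15, Nim-value = 15
Branch 3: length 15, Nim-value = 15
Total Nim-value = XOR of all branch values:
0 XOR 3 = 3
3 XOR 15 = 12
12 XOR 15 = 3
Nim-value of the tree = 3

3


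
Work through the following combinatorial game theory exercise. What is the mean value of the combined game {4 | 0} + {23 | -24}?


G1 = {4 | 0}, G2 = {23 | -24}
Each is a switch {a | b} with numbers a > b; its mean value is (a + b)/2, and mean value is additive over game sums: m(G1 + G2) = m(G1) + m(G2).
Mean of G1 = (4 + (0))/2 = 4/2 = 2
Mean of G2 = (23 + (-24))/2 = -1/2 = -1/2
Mean of G1 + G2 = 2 + -1/2 = 3/2

3/2


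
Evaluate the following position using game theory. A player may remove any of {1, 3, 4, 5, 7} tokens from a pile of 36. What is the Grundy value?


The subtraction set is S = {1, 3, 4, 5, 7}.
G(k) = mex{ G(k - s) : s in S, s <= k }. We compute iteratively: G(0) = 0.
G(1) = mex({0}) = 1
G(2) = mex({1}) = 0
G(3) = mex({0}) = 1
G(4) = mex({0, 1}) = 2
G(5) = mex({0, 1, 2}) = 3
G(6) = mex({0, 1, 3}) = 2
G(7) = mex({0, 1, 2}) = 3
G(8) = mex({1, 2, 3}) = 0
G(9) = mex({0, 2, 3}) = 1
G(10) = mex({1, 2, 3}) = 0
G(11) = mex({0, 2, 3}) = 1
G(12) = mex({0, 1, 3}) = 2
G(13) = mex({0, 1, 2}) = 3
G(14) = mex({0, 1, 3}) = 2
Observe that G(8)..G(14) = 0, 1, 0, 1, 2, 3, 2 repeats G(0)..G(6) = 0, 1, 0, 1, 2, 3, 2.
For k >= max(S) = 7, G(k) is determined by the previous 7 values G(k-7)..G(k-1); a window of 7 consecutive values has recurred shifted by 8, so by induction G(k + 8) = G(k) for all k >= 0: the sequence is periodic from the start with period 8.
One period: G(0..7) = 0, 1, 0, 1, 2, 3, 2, 3.
36 mod 8 = 4, so G(36) = G(4) = 2.

2


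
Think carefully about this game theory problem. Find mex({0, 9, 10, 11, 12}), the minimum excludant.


Set = {0, 9, 10, 11, 12}
0 is in the set.
1 is NOT in the set. This is the mex.
mex = 1

1


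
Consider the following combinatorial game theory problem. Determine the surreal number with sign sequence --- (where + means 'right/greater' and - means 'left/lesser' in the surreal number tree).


Sign expansion: ---
Rule: track bounds (lo, hi), initially (-inf, +inf). On '+', the current value becomes lo and we move to the simplest number in (value, hi): value + 1 if hi = +inf, otherwise the midpoint (value + hi)/2. On '-', the current value becomes hi and we move to value - 1 if lo = -inf, otherwise the midpoint (lo + value)/2.
Start at 0.
Step 1: sign = -, move left. Bounds: (-inf, 0). Value = -1
Step 2: sign = -, move left. Bounds: (-inf, -1). Value = -2
Step 3: sign = -, move left. Bounds: (-inf, -2). Value = -3
The surreal number with sign expansion --- is -3.

-3


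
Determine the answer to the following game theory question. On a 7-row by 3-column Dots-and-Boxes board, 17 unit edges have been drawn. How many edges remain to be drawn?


Grid: 7 x 3 boxes, i.e. 8 rows and 4 columns of dots.
Horizontal edges: (rows + 1) * cols = 8 * 3 = 24
Vertical edges: rows * (cols + 1) = 7 * 4 = 28
Total edges: 24 + 28 = 52
Edges drawn: 17
Remaining: 52 - 17 = 35

35


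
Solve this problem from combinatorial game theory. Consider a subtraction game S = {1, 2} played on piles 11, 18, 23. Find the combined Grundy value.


Subtraction set: {1, 2}
For this subtraction set, G(n) = n mod 3 (period = max + 1 = 3).
Pile 1 (size 11): G(11) = 11 mod 3 = 2
Pile 2 (size 18): G(18) = 18 mod 3 = 0
Pile 3 (size 23): G(23) = 23 mod 3 = 2
Total Grundy value = XOR of all: 2 XOR 0 XOR 2 = 0

0


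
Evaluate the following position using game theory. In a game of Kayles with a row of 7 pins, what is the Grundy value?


Kayles: a move removes 1 or 2 adjacent pins from a contiguous row.
Removing pins from a row of k leaves two independent rows (a, b) with a + b = k - 1 (one pin) or a + b = k - 2 (two pins); an end removal gives a = 0.
By Sprague-Grundy, G(k) = mex{ G(a) XOR G(b) } over all these splits. G(0) = 0.
G(1): splits (0,0):0^0=0 -> mex({0}) = 1
G(2): splits (0,1):0^1=1 (0,0):0^0=0 -> mex({0, 1}) = 2
G(3): splits (0,2):0^2=2 (1,1):1^1=0 (0,1):0^1=1 -> mex({0, 1, 2}) = 3
G(4): splits (0,3):0^3=3 (1,2):1^2=3 (0,2):0^2=2 (1,1):1^1=0 -> mex({0, 2, 3}) = 1
G(5): splits (0,4):0^1=1 (1,3):1^3=2 (2,2):2^2=0 (0,3):0^3=3 (1,2):1^2=3 -> mex({0, 1, 2, 3}) = 4
G(6) = mex({0, 1, 2, 4}) = 3
G(7) = mex({0, 1, 3, 4, 5}) = 2
Therefore G(7) = 2.

2


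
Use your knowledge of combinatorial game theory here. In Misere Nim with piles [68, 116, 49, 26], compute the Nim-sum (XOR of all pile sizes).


We need the XOR (exclusive or) of all pile sizes.
After XOR-ing pile 1 (size 68): 0 XOR 68 = 68
After XOR-ing pile 2 (size 116): 68 XOR 116 = 48
After XOR-ing pile 3 (size 49): 48 XOR 49 = 1
After XOR-ing pile 4 (size 26): 1 XOR 26 = 27
The Nim-value of this position is 27.

27


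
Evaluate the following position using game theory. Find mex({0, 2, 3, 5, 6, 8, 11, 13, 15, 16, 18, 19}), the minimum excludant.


Set = {0, 2, 3, 5, 6, 8, 11, 13, 15, 16, 18, 19}
0 is in the set.
1 is NOT in the set. This is the mex.
mex = 1

1


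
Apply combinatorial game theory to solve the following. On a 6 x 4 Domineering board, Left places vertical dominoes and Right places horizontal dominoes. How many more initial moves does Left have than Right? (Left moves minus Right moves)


Board is 6 x 4 (rows x cols).
Left (vertical) placements: (rows-1) * cols = 5 * 4 = 20
Right (horizontal) placements: rows * (cols-1) = 6 * 3 = 18
Advantage = Left - Right = 20 - 18 = 2

2


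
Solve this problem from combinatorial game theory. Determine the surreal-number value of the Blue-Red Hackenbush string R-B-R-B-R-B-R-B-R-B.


Edges (from ground): R-B-R-B-R-B-R-B-R-B
By Berlekamp's sign-expansion rule, a Blue-Red Hackenbush stalk has the value of the surreal number whose sign sequence is the edge sequence with B -> + and R -> -.
Sign sequence: -+-+-+-+-+
Trace the sign expansion in the surreal number tree, starting from 0:
Edge 1: R (sign -) -> bounds (-inf, 0), value = -1
Edge 2: B (sign +) -> bounds (-1, 0), value = -1/2
Edge 3: R (sign -) -> bounds (-1, -1/2), value = -3/4
Edge 4: B (sign +) -> bounds (-3/4, -1/2), value = -5/8
Edge 5: R (sign -) -> bounds (-3/4, -5/8), value = -11/16
Edge 6: B (sign +) -> bounds (-11/16, -5/8), value = -21/32
Edge 7: R (sign -) -> bounds (-11/16, -21/32), value = -43/64
Edge 8: B (sign +) -> bounds (-43/64, -21/32), value = -85/128
Edge 9: R (sign -) -> bounds (-43/64, -85/128), value = -171/256
Edge 10: B (sign +) -> bounds (-171/256, -85/128), value = -341/512
Game value = -341/512

-341/512


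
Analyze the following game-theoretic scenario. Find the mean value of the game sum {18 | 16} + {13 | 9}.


G1 = {18 | 16}, G2 = {13 | 9}
Each is a switch {a | b} with numbers a > b; its mean value is (a + b)/2, and mean value is additive over game sums: m(G1 + G2) = m(G1) + m(G2).
Mean of G1 = (18 + (16))/2 = 34/2 = 17
Mean of G2 = (13 + (9))/2 = 22/2 = 11
Mean of G1 + G2 = 17 + 11 = 28

28


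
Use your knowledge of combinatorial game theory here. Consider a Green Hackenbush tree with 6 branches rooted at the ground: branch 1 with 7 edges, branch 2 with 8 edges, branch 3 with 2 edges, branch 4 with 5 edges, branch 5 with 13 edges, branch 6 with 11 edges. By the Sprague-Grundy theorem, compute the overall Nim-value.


The tree has 6 branches from the ground vertex.
In Green Hackenbush, the Nim-value of a simple path of length k is k.
Branch 1: length 7, Nim-value = 7
Branch 2: length 8, Nim-value = 8
Branch 3: length 2, Nim-value = 2
Branch 4: length 5, Nim-value = 5
Branch 5: length 13, Nim-value = 13
Branch 6: length 11, Nim-value = 11
Total Nim-value = XOR of all branch values:
0 XOR 7 = 7
7 XOR 8 = 15
15 XOR 2 = 13
13 XOR 5 = 8
8 XOR 13 = 5
5 XOR 11 = 14
Nim-value of the tree = 14

14


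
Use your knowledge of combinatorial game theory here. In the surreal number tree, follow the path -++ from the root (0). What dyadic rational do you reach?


Sign expansion: -++
Rule: track bounds (lo, hi), initially (-inf, +inf). On '+', the current value becomes lo and we move to the simplest number in (value, hi): value + 1 if hi = +inf, otherwise the midpoint (value + hi)/2. On '-', the current value becomes hi and we move to value - 1 if lo = -inf, otherwise the midpoint (lo + value)/2.
Start at 0.
Step 1: sign = -, move left. Bounds: (-inf, 0). Value = -1
Step 2: sign = +, move right. Bounds: (-1, 0). Value = -1/2
Step 3: sign = +, move right. Bounds: (-1/2, 0). Value = -1/4
The surreal number with sign expansion -++ is -1/4.

-1/4


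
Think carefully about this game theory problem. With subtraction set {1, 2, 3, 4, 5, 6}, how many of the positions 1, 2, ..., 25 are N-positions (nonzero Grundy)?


Subtraction set S = {1, 2, 3, 4, 5, 6}, so G(n) = n mod 7.
G(n) = 0 when n is a multiple of 7.
Multiples of 7 in [1, 25]: 3
N-positions (nonzero Grundy) = 25 - 3 = 22

22


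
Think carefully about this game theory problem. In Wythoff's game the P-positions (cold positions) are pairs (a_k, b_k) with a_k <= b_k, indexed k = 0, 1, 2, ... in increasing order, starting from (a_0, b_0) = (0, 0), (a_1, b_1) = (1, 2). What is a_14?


By Wythoff's theorem, a_k = floor(k * phi) and b_k = floor(k * phi^2) = a_k + k, where phi = (1 + sqrt(5))/2 is the golden ratio.
phi = (1 + sqrt(5))/2 = 1.618034
k = 14
k * phi = 14 * 1.618034 = 22.652476
a_14 = floor(k * phi) = 22

22


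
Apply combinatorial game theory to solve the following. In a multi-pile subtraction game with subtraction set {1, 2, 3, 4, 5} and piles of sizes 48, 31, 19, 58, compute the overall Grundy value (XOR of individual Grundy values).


Subtraction set: {1, 2, 3, 4, 5}
For this subtraction set, G(n) = n mod 6 (period = max + 1 = 6).
Pile 1 (size 48): G(48) = 48 mod 6 = 0
Pile 2 (size 31): G(31) = 31 mod 6 = 1
Pile 3 (size 19): G(19) = 19 mod 6 = 1
Pile 4 (size 58): G(58) = 58 mod 6 = 4
Total Grundy value = XOR of all: 0 XOR 1 XOR 1 XOR 4 = 4

4


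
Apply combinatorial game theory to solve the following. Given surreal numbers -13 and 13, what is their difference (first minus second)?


x = -13, y = 13
x - y = -13 - 13 = -26

-26


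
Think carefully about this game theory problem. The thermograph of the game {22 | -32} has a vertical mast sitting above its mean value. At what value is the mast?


Game = {22 | -32}, a switch {a | b} with numbers a > b.
Its thermograph has left wall a - t and right wall b + t, which meet at t = (a - b)/2, where both equal (a + b)/2. So the mast (mean value) is at (a + b)/2.
Mean = (22 + (-32))/2 = -10/2 = -5

-5


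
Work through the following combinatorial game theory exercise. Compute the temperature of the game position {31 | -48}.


The game is {31 | -48}, a switch {a | b} with numbers a > b.
Cooling {a | b} by t gives {a - t | b + t}, which stops being hot when a - t = b + t, i.e. at t = (a - b)/2. So the temperature of a switch is (a - b)/2.
Temperature = (Left option - Right option) / 2
= (31 - (-48)) / 2
= 79 / 2
= 79/2

79/2


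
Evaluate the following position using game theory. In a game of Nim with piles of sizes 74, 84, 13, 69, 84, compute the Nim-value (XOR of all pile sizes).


We need the XOR (exclusive or) of all pile sizes.
After XOR-ing pile 1 (size 74): 0 XOR 74 = 74
After XOR-ing pile 2 (size 84): 74 XOR 84 = 30
After XOR-ing pile 3 (size 13): 30 XOR 13 = 19
After XOR-ing pile 4 (size 69): 19 XOR 69 = 86
After XOR-ing pile 5 (size 84): 86 XOR 84 = 2
The Nim-value of this position is 2.

2


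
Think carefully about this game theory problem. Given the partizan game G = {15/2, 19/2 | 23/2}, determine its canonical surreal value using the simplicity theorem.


Left options: {15/2, 19/2}, max = 19/2
Right options: {23/2}, min = 23/2
All options are numbers and max(Left) < min(Right), so by the simplicity theorem the value is the simplest (earliest-born) number strictly between 19/2 and 23/2.
Integers 10 through 11 all lie strictly between 19/2 and 23/2.
Among integers, the simplest (lowest birthday = smallest |n|; 0 is born on day 0, +-n on day n) is 10.
No non-integer in the interval can be simpler: if x is a non-integer in the interval, then floor(x) or ceil(x) also lies in the interval (the interval contains an integer), and both are proper prefixes of x's sign expansion, i.e. born earlier. So the game value is 10.
Game value = 10

10


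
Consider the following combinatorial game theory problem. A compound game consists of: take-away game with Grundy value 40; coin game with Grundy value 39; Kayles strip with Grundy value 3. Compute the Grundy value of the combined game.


By the Sprague-Grundy theorem, the Grundy value of a sum of games is the XOR of individual Grundy values.
take-away game: Grundy value = 40. Running XOR: 0 XOR 40 = 40
coin game: Grundy value = 39. Running XOR: 40 XOR 39 = 15
Kayles strip: Grundy value = 3. Running XOR: 15 XOR 3 = 12
The combined Grundy value is 12.

12


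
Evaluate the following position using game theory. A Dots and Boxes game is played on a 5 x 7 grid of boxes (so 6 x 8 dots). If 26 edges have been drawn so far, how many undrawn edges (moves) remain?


Grid: 5 x 7 boxes, i.e. 6 rows and 8 columns of dots.
Horizontal edges: (rows + 1) * cols = 6 * 7 = 42
Vertical edges: rows * (cols + 1) = 5 * 8 = 40
Total edges: 42 + 40 = 82
Edges drawn: 26
Remaining: 82 - 26 = 56

56


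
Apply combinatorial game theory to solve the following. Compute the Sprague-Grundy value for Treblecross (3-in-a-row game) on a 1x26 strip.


Treblecross: place X on empty cells; 3-in-a-row wins.
Playing within two cells of an existing X lets the opponent win at once, so sensible play treats the cells i-2..i+2 around each X as dead. The player left with no safe cell loses, so this is a normal-play take-away game on strips of safe cells.
Placing X at cell i (0-indexed) of a strip of k safe cells leaves independent strips of sizes max(0, i-2) and max(0, k-i-3). Hence G(k) = mex{ G(max(0,i-2)) XOR G(max(0,k-i-3)) : 0 <= i < k }, with G(0) = 0.
G(1): splits (0,0):0^0=0 -> mex({0}) = 1
G(2): splits (0,0):0^0=0 -> mex({0}) = 1
G(3): splits (0,0):0^0=0 -> mex({0}) = 1
G(4): splits (0,1):0^1=1 (0,0):0^0=0 -> mex({0, 1}) = 2
G(5): splits (0,2):0^1=1 (0,1):0^1=1 (0,0):0^0=0 -> mex({0, 1}) = 2
G(6) = mex({1}) = 0
G(7) = mex({0, 1, 2}) = 3
G(8) = mex({0, 1, 2}) = 3
G(9) = mex({0, 2}) = 1
G(10) = mex({0, 2, 3}) = 1
G(11) = mex({0, 3}) = 1
G(12) = mex({1, 3}) = 0
G(13) = mex({0, 1, 2, 3}) = 4
G(14) = mex({0, 1, 2}) = 3
G(15) = mex({0, 1, 2}) = 3
G(16) = mex({0, 1, 2, 4}) = 3
G(17) = mex({0, 1, 3, 4}) = 2
G(18) = mex({0, 1, 3, 4}) = 2
G(19) = mex({0, 1, 3, 5}) = 2
G(20) = mex({0, 1, 2, 3, 5}) = 4
G(21) = mex({0, 1, 2, 3, 5}) = 4
G(22) = mex({1, 2, 6}) = 0
G(23) = mex({0, 1, 2, 3, 4, 6}) = 5
G(24) = mex({0, 1, 2, 3, 4}) = 5
G(25) = mex({0, 1, 3, 4, 7}) = 2
G(26) = mex({0, 1, 3, 4, 5, 7}) = 2
Therefore G(26) = 2.

2


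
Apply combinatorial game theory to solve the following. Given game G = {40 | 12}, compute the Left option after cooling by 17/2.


Original game: {40 | 12} (a switch {a | b} with a > b).
Cooling by t (for t below the temperature (a - b)/2 = 14) taxes each move by t: {a | b} cooled by t is {a - t | b + t}.
Cooling amount: t = 17/2
Cooled Left option: 40 - 17/2 = 63/2
Cooled Right option: 12 + 17/2 = 41/2
Cooled game: {63/2 | 41/2}
Left option = 63/2

63/2


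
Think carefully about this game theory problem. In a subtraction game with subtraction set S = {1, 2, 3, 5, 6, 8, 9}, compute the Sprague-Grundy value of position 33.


The subtraction set is S = {1, 2, 3, 5, 6, 8, 9}.
G(k) = mex{ G(k - s) : s in S, s <= k }. We compute iteratively: G(0) = 0.
G(1) = mex({0}) = 1
G(2) = mex({0, 1}) = 2
G(3) = mex({0, 1, 2}) = 3
G(4) = mex({1, 2, 3}) = 0
G(5) = mex({0, 2, 3}) = 1
G(6) = mex({0, 1, 3}) = 2
G(7) = mex({0, 1, 2}) = 3
G(8) = mex({0, 1, 2, 3}) = 4
G(9) = mex({0, 1, 2, 3, 4}) = 5
G(10) = mex({0, 1, 2, 3, 4, 5}) = 6
G(11) = mex({1, 2, 3, 4, 5, 6}) = 0
G(12) = mex({0, 2, 3, 5, 6}) = 1
G(13) = mex({0, 1, 3, 4, 6}) = 2
G(14) = mex({0, 1, 2, 4, 5}) = 3
G(15) = mex({1, 2, 3, 5, 6}) = 0
G(16) = mex({0, 2, 3, 4, 6}) = 1
G(17) = mex({0, 1, 3, 4, 5}) = 2
G(18) = mex({0, 1, 2, 5, 6}) = 3
G(19) = mex({0, 1, 2, 3, 6}) = 4
Observe that G(11)..G(19) = 0, 1, 2, 3, 0, 1, 2, 3, 4 repeats G(0)..G(8) = 0, 1, 2, 3, 0, 1, 2, 3, 4.
For k >= max(S) = 9, G(k) is determined by the previous 9 values G(k-9)..G(k-1); a window of 9 consecutive values has recurred shifted by 11, so by induction G(k + 11) = G(k) for all k >= 0: the sequence is periodic from the start with period 11.
One period: G(0..10) = 0, 1, 2, 3, 0, 1, 2, 3, 4, 5, 6.
33 mod 11 = 0, so G(33) = G(0) = 0.

0


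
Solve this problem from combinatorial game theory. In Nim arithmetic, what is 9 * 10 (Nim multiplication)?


Nim multiplication is bilinear over XOR: (u XOR v) * w = (u*w) XOR (v*w).
So we split each operand into its bit components and XOR the pairwise Nim products.
9 = 1 + 8 (as XOR of powers of 2).
10 = 2 + 8 (as XOR of powers of 2).
Using the standard Nim-product table on single bits:
  2*2 = 3,   2*4 = 8,   2*8 = 12,
  4*4 = 6,   4*8 = 11,  8*8 = 13,
and  1*x = x (identity), k*l = l*k (commutative).
Pairwise Nim products:
  1 * 2 = 2
  1 * 8 = 8
  8 * 2 = 12
  8 * 8 = 13
XOR them: 2 XOR 8 XOR 12 XOR 13 = 11.
Result: 9 * 10 = 11 (in Nim).

11


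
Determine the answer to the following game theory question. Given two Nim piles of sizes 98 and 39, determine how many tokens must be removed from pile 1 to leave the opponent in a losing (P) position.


Piles: 98 and 39
Current XOR: 98 XOR 39 = 69 (non-zero, so this is an N-position).
To make the XOR zero, we need to find a move that balances the piles.
For pile 1 (size 98): target = 98 XOR 69 = 39
We reduce pile 1 from 98 to 39.
Tokens removed: 98 - 39 = 59
Verification: 39 XOR 39 = 0

59


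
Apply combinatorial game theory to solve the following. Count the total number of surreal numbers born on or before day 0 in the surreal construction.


Day 0: {|} = 0 is born. Count = 1.
Day n: the number of surreal numbers born by day n is 2^(n+1) - 1.
By day 0: 2^1 - 1 = 1
By day 0: 1 surreal numbers.

1


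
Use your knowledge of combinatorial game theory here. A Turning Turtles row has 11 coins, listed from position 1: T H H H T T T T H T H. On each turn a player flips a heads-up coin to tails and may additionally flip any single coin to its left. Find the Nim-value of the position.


Coins: T H H H T T T T H T H
Key fact: a single head at position k behaves exactly like a Nim heap of size k (turning it to T and optionally flipping a coin at j < k corresponds to moving the heap from k to j, or to 0), and heads combine as a disjunctive sum (two heads at the same place would cancel, matching j XOR j = 0). So the Nim-value is the XOR of the 1-indexed positions of the heads.
Face-up positions (1-indexed): [2, 3, 4, 9, 11]
XOR 0 with 2: 0 XOR 2 = 2
XOR 2 with 3: 2 XOR 3 = 1
XOR 1 with 4: 1 XOR 4 = 5
XOR 5 with 9: 5 XOR 9 = 12
XOR 12 with 11: 12 XOR 11 = 7
Nim-value = 7

7


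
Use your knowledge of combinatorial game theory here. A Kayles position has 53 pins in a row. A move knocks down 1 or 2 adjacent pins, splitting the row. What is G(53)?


Kayles: a move removes 1 or 2 adjacent pins from a contiguous row.
Removing pins from a row of k leaves two independent rows (a, b) with a + b = k - 1 (one pin) or a + b = k - 2 (two pins); an end removal gives a = 0.
By Sprague-Grundy, G(k) = mex{ G(a) XOR G(b) } over all these splits. G(0) = 0.
G(1): splits (0,0):0^0=0 -> mex({0}) = 1
G(2): splits (0,1):0^1=1 (0,0):0^0=0 -> mex({0, 1}) = 2
G(3): splits (0,2):0^2=2 (1,1):1^1=0 (0,1):0^1=1 -> mex({0, 1, 2}) = 3
G(4): splits (0,3):0^3=3 (1,2):1^2=3 (0,2):0^2=2 (1,1):1^1=0 -> mex({0, 2, 3}) = 1
G(5): splits (0,4):0^1=1 (1,3):1^3=2 (2,2):2^2=0 (0,3):0^3=3 (1,2):1^2=3 -> mex({0, 1, 2, 3}) = 4
G(6) = mex({0, 1, 2, 4}) = 3
G(7) = mex({0, 1, 3, 4, 5}) = 2
G(8) = mex({0, 2, 3, 5, 6}) = 1
G(9) = mex({0, 1, 2, 3, 6, 7}) = 4
G(10) = mex({0, 1, 3, 4, 5, 7}) = 2
G(11) = mex({0, 1, 2, 3, 4, 5}) = 6
G(12) = mex({0, 1, 2, 3, 5, 6, 7}) = 4
G(13) = mex({0, 2, 3, 4, 6, 7}) = 1
G(14) = mex({0, 1, 4, 5, 6, 7}) = 2
G(15) = mex({0, 1, 2, 3, 4, 5, 6}) = 7
G(16) = mex({0, 2, 3, 5, 6, 7}) = 1
G(17) = mex({0, 1, 2, 3, 5, 6, 7}) = 4
G(18) = mex({0, 1, 2, 4, 5, 6}) = 3
G(19) = mex({0, 1, 3, 4, 5, 7}) = 2
G(20) = mex({0, 2, 3, 4, 5, 6, 7}) = 1
G(21) = mex({0, 1, 2, 3, 5, 6, 7}) = 4
G(22) = mex({0, 1, 2, 3, 4, 5, 7}) = 6
G(23) = mex({0, 1, 2, 3, 4, 5, 6}) = 7
G(24) = mex({0, 1, 2, 3, 5, 6, 7}) = 4
G(25) = mex({0, 2, 3, 4, 6, 7}) = 1
G(26) = mex({0, 1, 3, 4, 5, 6, 7}) = 2
G(27) = mex({0, 1, 2, 3, 4, 5, 6, 7}) = 8
G(28) = mex({0, 1, 2, 3, 4, 6, 7, 8}) = 5
G(29) = mex({0, 1, 2, 3, 5, 6, 7, 8, 9}) = 4
G(30) = mex({0, 1, 2, 3, 4, 5, 6, 9, 10}) = 7
G(31) = mex({0, 1, 3, 4, 5, 7, 10, 11}) = 2
G(32) = mex({0, 2, 3, 4, 5, 6, 7, 9, 11}) = 1
G(33) = mex({0, 1, 2, 3, 4, 5, 6, 7, 9, 12}) = 8
G(34) = mex({0, 1, 2, 3, 4, 5, 7, 8, 11, 12}) = 6
G(35) = mex({0, 1, 2, 3, 4, 5, 6, 8, 9, 10, 11}) = 7
G(36) = mex({0, 1, 2, 3, 5, 6, 7, 9, 10}) = 4
G(37) = mex({0, 2, 3, 4, 6, 7, 9, 10, 11, 12}) = 1
G(38) = mex({0, 1, 3, 4, 5, 6, 7, 9, 10, 11, 12}) = 2
G(39) = mex({0, 1, 2, 4, 5, 6, 7, 9, 10, 12, 14}) = 3
G(40) = mex({0, 2, 3, 4, 6, 7, 11, 12, 14}) = 1
G(41) = mex({0, 1, 2, 3, 5, 6, 7, 9, 10, 11, 12}) = 4
G(42) = mex({0, 1, 2, 3, 4, 5, 6, 9, 10}) = 7
G(43) = mex({0, 1, 3, 4, 5, 7, 9, 10, 12, 15}) = 2
G(44) = mex({0, 2, 3, 4, 5, 6, 7, 9, 10, 12, 15}) = 1
G(45) = mex({0, 1, 2, 3, 4, 5, 6, 7, 9, 10, 12, 14}) = 8
G(46) = mex({0, 1, 3, 4, 5, 7, 8, 11, 12, 14}) = 2
G(47) = mex({0, 1, 2, 3, 4, 5, 6, 8, 9, 10, 11, 12}) = 7
G(48) = mex({0, 1, 2, 3, 5, 6, 7, 9, 10}) = 4
G(49) = mex({0, 2, 3, 4, 6, 7, 9, 10, 11, 12, 15}) = 1
G(50) = mex({0, 1, 4, 5, 6, 7, 9, 11, 12, 14, 15}) = 2
G(51) = mex({0, 1, 2, 3, 4, 5, 6, 7, 9, 12, 14, 15}) = 8
G(52) = mex({0, 2, 3, 4, 5, 6, 7, 8, 11, 12, 15}) = 1
G(53) = mex({0, 1, 2, 3, 5, 6, 7, 8, 9, 10, 11, 12}) = 4
Therefore G(53) = 4.

4


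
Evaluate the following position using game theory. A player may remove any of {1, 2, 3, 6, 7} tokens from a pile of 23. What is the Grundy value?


The subtraction set is S = {1, 2, 3, 6, 7}.
G(k) = mex{ G(k - s) : s in S, s <= k }. We compute iteratively: G(0) = 0.
G(1) = mex({0}) = 1
G(2) = mex({0, 1}) = 2
G(3) = mex({0, 1, 2}) = 3
G(4) = mex({1, 2, 3}) = 0
G(5) = mex({0, 2, 3}) = 1
G(6) = mex({0, 1, 3}) = 2
G(7) = mex({0, 1, 2}) = 3
G(8) = mex({1, 2, 3}) = 0
G(9) = mex({0, 2, 3}) = 1
G(10) = mex({0, 1, 3}) = 2
Observe that G(4)..G(10) = 0, 1, 2, 3, 0, 1, 2 repeats G(0)..G(6) = 0, 1, 2, 3, 0, 1, 2.
For k >= max(S) = 7, G(k) is determined by the previous 7 values G(k-7)..G(k-1); a window of 7 consecutive values has recurred shifted by 4, so by induction G(k + 4) = G(k) for all k >= 0: the sequence is periodic from the start with period 4.
One period: G(0..3) = 0, 1, 2, 3.
23 mod 4 = 3, so G(23) = G(3) = 3.

3
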